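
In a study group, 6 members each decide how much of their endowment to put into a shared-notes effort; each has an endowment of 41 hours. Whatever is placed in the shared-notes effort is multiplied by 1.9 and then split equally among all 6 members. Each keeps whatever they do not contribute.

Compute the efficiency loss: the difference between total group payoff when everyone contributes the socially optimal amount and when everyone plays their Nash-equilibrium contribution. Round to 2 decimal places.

Each contributed unit returns 1.9/6 = 0.3167 to its contributor — below 1 — so contributing 0 is dominant for every player. At the Nash equilibrium everyone keeps their 41, and the group total is 6 × 41 = 246.
Each contributed unit returns 1.900 to the group as a whole (0.3167 to each of 6 players), which exceeds 1, so the social optimum is full contribution: group total = 1.900 × 246 = 467.40.
Efficiency loss = 467.40 − 246 = 221.40.

221.40 hours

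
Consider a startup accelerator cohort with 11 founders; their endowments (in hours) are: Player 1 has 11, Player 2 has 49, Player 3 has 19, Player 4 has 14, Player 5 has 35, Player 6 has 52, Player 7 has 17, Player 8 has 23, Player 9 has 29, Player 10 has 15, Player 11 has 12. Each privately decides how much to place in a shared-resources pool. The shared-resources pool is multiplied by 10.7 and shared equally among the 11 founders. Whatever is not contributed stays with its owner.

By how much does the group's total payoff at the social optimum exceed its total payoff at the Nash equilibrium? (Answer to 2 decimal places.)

2677.20 hours

The private return per contributed unit is 10.7/11 = 0.9727 < 1 for every player regardless of endowment, so the Nash equilibrium is zero contribution and the group total is Σ E_j = 11 + 49 + 19 + 14 + 35 + 52 + 17 + 23 + 29 + 15 + 12 = 276.
Each contributed unit returns 10.700 to the group, so the social optimum is full contribution by everyone: group total = 10.700 × 276 = 2953.20.
Efficiency loss = (10.700 − 1) × 276 = 2677.20.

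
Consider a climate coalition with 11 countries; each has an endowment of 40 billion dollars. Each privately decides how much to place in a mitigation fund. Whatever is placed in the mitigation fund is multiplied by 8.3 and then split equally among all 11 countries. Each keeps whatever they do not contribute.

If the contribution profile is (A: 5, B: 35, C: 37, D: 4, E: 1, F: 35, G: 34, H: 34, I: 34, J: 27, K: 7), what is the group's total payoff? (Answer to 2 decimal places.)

Total contributed: 5 + 35 + 37 + 4 + 1 + 35 + 34 + 34 + 34 + 27 + 7 = 253; total kept: 11 × 40 − 253 = 187.
The mitigation fund pays out 8.3 × 253 = 2099.90 in aggregate.
Group total = 187 + 2099.90 = 2286.90.

2286.90 billion dollars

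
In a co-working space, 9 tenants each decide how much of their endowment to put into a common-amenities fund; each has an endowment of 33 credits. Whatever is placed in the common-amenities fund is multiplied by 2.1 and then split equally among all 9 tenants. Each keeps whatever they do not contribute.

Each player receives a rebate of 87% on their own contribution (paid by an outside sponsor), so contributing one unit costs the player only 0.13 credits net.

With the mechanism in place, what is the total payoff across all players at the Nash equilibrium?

The effective private return per unit is now (2.1/9) / 0.13 = 1.7949 > 1, so every player's dominant strategy flips to full contribution.
So the Nash equilibrium is full contribution by all 9; the group earns 9 × (33 × 0.87 + 2.1 × 33) = 882.09.

882.09 credits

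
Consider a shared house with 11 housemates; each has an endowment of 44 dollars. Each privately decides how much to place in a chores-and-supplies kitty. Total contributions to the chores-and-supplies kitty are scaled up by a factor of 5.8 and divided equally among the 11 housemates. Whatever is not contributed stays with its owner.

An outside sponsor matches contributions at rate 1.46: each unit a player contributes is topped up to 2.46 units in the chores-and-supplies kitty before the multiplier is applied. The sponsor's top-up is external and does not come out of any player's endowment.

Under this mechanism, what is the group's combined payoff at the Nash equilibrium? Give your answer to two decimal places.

The effective private return per unit is now 5.8 × 2.46 / 11 = 1.2971 > 1, so every player's dominant strategy flips to full contribution.
At the Nash equilibrium everyone contributes 44. Group total payoff = 5.8 × 2.46 × 484 = 6905.71.

6905.71 dollars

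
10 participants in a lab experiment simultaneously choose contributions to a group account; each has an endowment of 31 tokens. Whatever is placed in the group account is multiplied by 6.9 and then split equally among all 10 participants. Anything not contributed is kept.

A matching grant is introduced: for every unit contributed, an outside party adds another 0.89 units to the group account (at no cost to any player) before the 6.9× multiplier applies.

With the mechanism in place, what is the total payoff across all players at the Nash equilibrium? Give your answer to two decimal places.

Under the mechanism each unit contributed yields 6.9 × 1.89 / 10 = 1.3041 back to its contributor per unit of net cost, which exceeds 1, making full contribution the dominant choice for everyone.
So the Nash equilibrium is full contribution by all 10; the group earns 6.9 × 1.89 × 310 = 4042.71.

4042.71 tokens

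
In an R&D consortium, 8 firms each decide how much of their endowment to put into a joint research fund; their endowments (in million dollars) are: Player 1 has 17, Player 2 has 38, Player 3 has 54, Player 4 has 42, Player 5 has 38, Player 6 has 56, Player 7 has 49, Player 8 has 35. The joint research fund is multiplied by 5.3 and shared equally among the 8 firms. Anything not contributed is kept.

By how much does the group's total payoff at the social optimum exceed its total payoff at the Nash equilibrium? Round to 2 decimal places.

The private return per contributed unit is 5.3/8 = 0.6625 < 1 for every player regardless of endowment, so the Nash equilibrium is zero contribution and the group total is Σ E_j = 17 + 38 + 54 + 42 + 38 + 56 + 49 + 35 = 329.
Each contributed unit returns 5.300 to the group, so the social optimum is full contribution by everyone: group total = 5.300 × 329 = 1743.70.
Efficiency loss = (5.300 − 1) × 329 = 1414.70.

1414.70 million dollars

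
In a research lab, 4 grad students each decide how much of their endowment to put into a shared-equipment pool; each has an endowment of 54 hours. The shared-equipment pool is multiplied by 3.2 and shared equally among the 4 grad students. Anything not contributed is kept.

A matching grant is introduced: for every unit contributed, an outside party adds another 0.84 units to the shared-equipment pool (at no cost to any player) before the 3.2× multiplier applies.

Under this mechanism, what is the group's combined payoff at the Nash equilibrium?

Under the mechanism each unit contributed yields 3.2 × 1.84 / 4 = 1.4720 back to its contributor per unit of net cost, which exceeds 1, making full contribution the dominant choice for everyone.
So the Nash equilibrium is full contribution by all 4; the group earns 3.2 × 1.84 × 216 = 1271.81.

1271.81 hours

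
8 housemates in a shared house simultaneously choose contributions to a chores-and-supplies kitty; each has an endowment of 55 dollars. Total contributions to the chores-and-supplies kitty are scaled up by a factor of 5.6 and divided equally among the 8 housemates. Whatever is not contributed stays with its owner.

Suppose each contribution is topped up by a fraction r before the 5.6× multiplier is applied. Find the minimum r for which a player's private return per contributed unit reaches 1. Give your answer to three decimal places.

0.429

With matching at rate r, one contributed unit becomes (1 + r) in the chores-and-supplies kitty and returns 5.6 × (1 + r) / 8 to the contributor.
Setting this equal to 1: 1 + r = 8/5.6 = 1.4286.
So the minimum matching rate is r = 1.4286 − 1 = 0.429.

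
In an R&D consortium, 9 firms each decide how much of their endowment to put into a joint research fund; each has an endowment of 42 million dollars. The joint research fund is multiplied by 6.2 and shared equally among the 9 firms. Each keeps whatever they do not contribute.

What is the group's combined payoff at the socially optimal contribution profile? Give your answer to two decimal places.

2343.60 million dollars

Each contributed unit returns 6.200 to the group as a whole (0.6889 to each of 9 players), which exceeds 1, so the social optimum is full contribution: group total = 6.200 × 378 = 2343.60.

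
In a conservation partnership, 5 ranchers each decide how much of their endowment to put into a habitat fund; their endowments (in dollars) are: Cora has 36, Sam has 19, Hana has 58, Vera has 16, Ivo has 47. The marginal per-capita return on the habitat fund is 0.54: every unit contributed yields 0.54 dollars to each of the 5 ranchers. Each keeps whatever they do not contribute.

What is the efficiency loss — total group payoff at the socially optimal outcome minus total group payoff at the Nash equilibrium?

The private return per contributed unit is 0.54 < 1 for everyone, so the Nash equilibrium is zero contribution and the group total is Σ E_j = 36 + 19 + 58 + 16 + 47 = 176.
Each contributed unit returns 2.700 to the group, so the social optimum is full contribution by everyone: group total = 2.700 × 176 = 475.20.
Efficiency loss = (2.700 − 1) × 176 = 299.20.

299.20 dollars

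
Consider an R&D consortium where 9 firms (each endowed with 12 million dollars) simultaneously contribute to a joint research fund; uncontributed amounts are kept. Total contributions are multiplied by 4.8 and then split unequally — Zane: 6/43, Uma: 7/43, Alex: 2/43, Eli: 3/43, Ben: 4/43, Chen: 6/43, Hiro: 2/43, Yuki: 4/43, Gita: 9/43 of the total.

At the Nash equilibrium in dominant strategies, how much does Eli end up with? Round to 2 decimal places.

16.02 million dollars

Player j's private return per contributed unit is 4.8 × (j's share). Contributing is weakly dominant for j when that share is at least 1/4.8 = 0.2083, and contributing 0 is dominant otherwise.
Gita alone (share 9/43) is above the threshold, contributing 12; the remaining 8 contribute 0. Total contributed: 12.
Eli keeps 12 and receives 4.8 × 12 × 3/43 = 4.02 from the joint research fund, for a payoff of 16.02.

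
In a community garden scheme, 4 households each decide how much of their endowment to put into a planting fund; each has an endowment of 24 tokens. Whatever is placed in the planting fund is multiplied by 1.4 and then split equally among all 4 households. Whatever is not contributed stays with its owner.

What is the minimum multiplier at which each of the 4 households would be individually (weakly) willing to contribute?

A contributed unit returns (multiplier)/4 to its contributor.
This reaches 1 exactly when the multiplier is 4.

4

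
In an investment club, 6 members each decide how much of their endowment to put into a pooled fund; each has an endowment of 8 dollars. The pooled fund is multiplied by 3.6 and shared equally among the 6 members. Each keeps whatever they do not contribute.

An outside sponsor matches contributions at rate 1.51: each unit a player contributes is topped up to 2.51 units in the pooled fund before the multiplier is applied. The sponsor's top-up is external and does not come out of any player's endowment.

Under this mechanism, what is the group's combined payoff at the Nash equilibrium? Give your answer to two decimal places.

433.73 dollars

Under the mechanism each unit contributed yields 3.6 × 2.51 / 6 = 1.5060 back to its contributor per unit of net cost, which exceeds 1, making full contribution the dominant choice for everyone.
At the Nash equilibrium everyone contributes 8. Group total payoff = 3.6 × 2.51 × 48 = 433.73.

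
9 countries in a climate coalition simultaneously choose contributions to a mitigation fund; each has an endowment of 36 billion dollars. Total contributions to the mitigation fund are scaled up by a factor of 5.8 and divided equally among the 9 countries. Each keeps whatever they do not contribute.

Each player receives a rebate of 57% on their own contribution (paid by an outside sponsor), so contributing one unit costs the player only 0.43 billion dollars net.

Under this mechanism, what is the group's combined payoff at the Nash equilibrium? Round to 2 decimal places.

Under the mechanism each unit contributed yields (5.8/9) / 0.43 = 1.4987 back to its contributor per unit of net cost, which exceeds 1, making full contribution the dominant choice for everyone.
So the Nash equilibrium is full contribution by all 9; the group earns 9 × (36 × 0.57 + 5.8 × 36) = 2063.88.

2063.88 billion dollars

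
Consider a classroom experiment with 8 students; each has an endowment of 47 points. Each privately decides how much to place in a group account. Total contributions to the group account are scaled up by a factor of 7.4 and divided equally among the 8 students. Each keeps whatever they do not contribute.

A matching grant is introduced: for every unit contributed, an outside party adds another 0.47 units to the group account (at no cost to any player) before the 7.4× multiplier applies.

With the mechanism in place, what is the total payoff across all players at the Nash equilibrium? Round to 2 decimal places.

With the mechanism, a contributed unit returns 7.4 × 1.47 / 8 = 1.3598 per unit of net cost to the contributor — now above 1 — so contributing fully is weakly dominant for every player.
So the Nash equilibrium is full contribution by all 8; the group earns 7.4 × 1.47 × 376 = 4090.13.

4090.13 points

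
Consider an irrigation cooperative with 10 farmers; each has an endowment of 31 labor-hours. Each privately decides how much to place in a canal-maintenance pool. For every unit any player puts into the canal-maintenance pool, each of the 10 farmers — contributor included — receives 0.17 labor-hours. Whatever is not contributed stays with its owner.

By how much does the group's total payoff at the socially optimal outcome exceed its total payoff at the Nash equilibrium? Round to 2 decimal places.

217.00 labor-hours

The private return per contributed unit is 0.17 < 1, so contributing 0 is dominant for every player. At the Nash equilibrium everyone keeps their 31, and the group total is 10 × 31 = 310.
Each contributed unit returns 1.700 to the group as a whole (0.17 to each of 10 players), which exceeds 1, so the social optimum is full contribution: group total = 1.700 × 310 = 527.00.
Efficiency loss = 527.00 − 310 = 217.00.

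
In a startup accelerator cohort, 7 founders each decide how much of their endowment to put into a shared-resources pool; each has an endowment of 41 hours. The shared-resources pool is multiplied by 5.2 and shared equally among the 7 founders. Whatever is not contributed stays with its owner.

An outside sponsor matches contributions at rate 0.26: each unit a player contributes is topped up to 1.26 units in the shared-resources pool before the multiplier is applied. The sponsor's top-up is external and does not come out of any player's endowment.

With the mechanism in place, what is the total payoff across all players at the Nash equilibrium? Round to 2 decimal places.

The effective private return is 5.2 × 1.26 / 7 = 0.9360, which is still under 1, so the mechanism doesn't change anyone's dominant strategy: zero contribution.
Everyone keeps their endowment and the group total is 7 × 41 = 287.

287.00 hours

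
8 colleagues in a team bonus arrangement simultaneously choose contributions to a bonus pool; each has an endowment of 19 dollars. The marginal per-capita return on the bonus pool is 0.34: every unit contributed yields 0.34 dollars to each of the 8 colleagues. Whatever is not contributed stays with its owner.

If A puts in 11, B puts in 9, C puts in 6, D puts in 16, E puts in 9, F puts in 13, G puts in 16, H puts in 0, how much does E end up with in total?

Total contributed: 11 + 9 + 6 + 16 + 9 + 13 + 16 + 0 = 80.
Each receives 0.34 × 80 = 27.20 from the bonus pool.
E keeps 19 − 9 = 10, so E's payoff is 10 + 27.20 = 37.20.

37.20 dollars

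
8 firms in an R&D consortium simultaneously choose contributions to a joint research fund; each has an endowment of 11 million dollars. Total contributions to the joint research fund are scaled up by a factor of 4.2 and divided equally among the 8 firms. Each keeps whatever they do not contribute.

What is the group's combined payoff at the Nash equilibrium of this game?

88.00 million dollars

Each contributed unit returns 4.2/8 = 0.5250 to its contributor — below 1 — so contributing 0 is dominant for every player. At the Nash equilibrium everyone keeps their 11, and the group total is 8 × 11 = 88.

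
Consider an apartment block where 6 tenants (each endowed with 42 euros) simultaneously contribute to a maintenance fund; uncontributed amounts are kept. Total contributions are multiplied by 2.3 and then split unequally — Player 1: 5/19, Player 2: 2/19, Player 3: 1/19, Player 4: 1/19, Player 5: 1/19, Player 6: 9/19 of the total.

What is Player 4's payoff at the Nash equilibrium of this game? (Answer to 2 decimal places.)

Each unit j contributes comes back to j as 2.3 × (j's share), so j prefers to contribute only if that share exceeds 1/2.3 = 0.4348; otherwise keeping the unit dominates.
Player 6 alone (share 9/19) is above the threshold, contributing 42; the remaining 5 contribute 0. Total contributed: 42.
Player 4 keeps 42 and receives 2.3 × 42 × 1/19 = 5.08 from the maintenance fund, for a payoff of 47.08.

47.08 euros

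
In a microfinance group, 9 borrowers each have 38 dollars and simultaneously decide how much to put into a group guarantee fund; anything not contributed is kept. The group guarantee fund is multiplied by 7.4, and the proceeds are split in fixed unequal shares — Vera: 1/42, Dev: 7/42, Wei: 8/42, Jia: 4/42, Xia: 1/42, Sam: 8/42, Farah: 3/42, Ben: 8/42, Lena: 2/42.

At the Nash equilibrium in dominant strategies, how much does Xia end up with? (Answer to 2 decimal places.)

A player with share s gets back 7.4·s per unit contributed, so full contribution is dominant for anyone with s > 1/7.4 = 0.1351 and zero contribution is dominant for anyone below.
The shares above 0.1351 belong to Dev, Wei, Sam and Ben, contributing 38 each; the remaining 5 contribute 0. Total contributed: 152.
Xia keeps 38 and receives 7.4 × 152 × 1/42 = 26.78 from the group guarantee fund, for a payoff of 64.78.

64.78 dollars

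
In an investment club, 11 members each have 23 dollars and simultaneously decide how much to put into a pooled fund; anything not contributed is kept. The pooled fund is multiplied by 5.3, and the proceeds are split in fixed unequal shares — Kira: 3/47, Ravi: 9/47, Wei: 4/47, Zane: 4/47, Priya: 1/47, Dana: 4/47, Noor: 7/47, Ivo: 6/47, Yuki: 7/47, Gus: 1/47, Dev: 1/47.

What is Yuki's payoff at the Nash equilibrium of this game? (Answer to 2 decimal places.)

Each unit j contributes comes back to j as 5.3 × (j's share), so j prefers to contribute only if that share exceeds 1/5.3 = 0.1887; otherwise keeping the unit dominates.
The only share above 0.1887 is Ravi's 9/47, contributing 23; the remaining 10 contribute 0. Total contributed: 23.
Yuki keeps 23 and receives 5.3 × 23 × 7/47 = 18.16 from the pooled fund, for a payoff of 41.16.

41.16 dollars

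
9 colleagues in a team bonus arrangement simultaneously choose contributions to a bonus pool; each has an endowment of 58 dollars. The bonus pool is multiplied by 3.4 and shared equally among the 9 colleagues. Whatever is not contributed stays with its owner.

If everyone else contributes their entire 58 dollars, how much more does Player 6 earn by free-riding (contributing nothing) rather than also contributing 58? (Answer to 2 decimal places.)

36.09 dollars

Switching from a contribution of 58 to 0 lets Player 6 keep an extra 58 dollars, but lowers the bonus pool by 58, which costs Player 6 their own share of that drop: 3.4/9 × 58 = 21.91.
Net gain = 58 − 21.91 = 36.09. The private return per contributed unit (0.3778) is below 1, so free-riding is indeed the best response regardless of what the others do.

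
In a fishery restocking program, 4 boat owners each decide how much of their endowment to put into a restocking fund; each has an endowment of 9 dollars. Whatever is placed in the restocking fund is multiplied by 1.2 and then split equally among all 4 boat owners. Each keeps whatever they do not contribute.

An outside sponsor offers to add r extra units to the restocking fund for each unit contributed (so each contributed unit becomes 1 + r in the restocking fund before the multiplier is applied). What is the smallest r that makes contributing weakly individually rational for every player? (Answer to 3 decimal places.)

With matching at rate r, one contributed unit becomes (1 + r) in the restocking fund and returns 1.2 × (1 + r) / 4 to the contributor.
Setting this equal to 1: 1 + r = 4/1.2 = 3.3333.
So the minimum matching rate is r = 3.3333 − 1 = 2.333.

2.333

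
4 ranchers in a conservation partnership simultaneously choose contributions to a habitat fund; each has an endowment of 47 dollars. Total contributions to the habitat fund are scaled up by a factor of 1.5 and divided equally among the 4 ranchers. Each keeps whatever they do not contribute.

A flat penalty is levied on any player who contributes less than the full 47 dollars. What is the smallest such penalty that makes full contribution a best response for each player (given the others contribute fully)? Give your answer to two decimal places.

29.38 dollars

Given the others contribute fully, the best deviation is to contribute 0 (any partial contribution still incurs the fine and gives up units whose private return 0.3750 is below 1).
Deviating from 47 to 0 saves 47 dollars but forfeits the deviator's share of the drop in the habitat fund: 1.5/4 × 47 = 17.62.
So the deviation gain is 47 − 17.62 = 29.38, and the fine must be at least 29.38 dollars to wipe it out.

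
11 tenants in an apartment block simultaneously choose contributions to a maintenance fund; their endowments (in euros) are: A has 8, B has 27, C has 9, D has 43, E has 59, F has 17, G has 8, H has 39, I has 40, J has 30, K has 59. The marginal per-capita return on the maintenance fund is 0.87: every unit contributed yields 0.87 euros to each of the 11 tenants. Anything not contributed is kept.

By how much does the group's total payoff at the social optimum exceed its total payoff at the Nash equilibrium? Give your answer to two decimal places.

The private return per contributed unit is 0.87 < 1 for everyone, so the Nash equilibrium is zero contribution and the group total is Σ E_j = 8 + 27 + 9 + 43 + 59 + 17 + 8 + 39 + 40 + 30 + 59 = 339.
Each contributed unit returns 9.570 to the group, so the social optimum is full contribution by everyone: group total = 9.570 × 339 = 3244.23.
Efficiency loss = (9.570 − 1) × 339 = 2905.23.

2905.23 euros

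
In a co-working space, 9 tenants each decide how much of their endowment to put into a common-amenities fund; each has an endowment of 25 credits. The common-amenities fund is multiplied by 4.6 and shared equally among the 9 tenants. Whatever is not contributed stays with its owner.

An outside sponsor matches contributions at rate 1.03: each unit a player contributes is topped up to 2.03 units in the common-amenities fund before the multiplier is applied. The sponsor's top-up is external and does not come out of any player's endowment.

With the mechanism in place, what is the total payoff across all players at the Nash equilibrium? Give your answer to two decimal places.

2101.05 credits

Under the mechanism each unit contributed yields 4.6 × 2.03 / 9 = 1.0376 back to its contributor per unit of net cost, which exceeds 1, making full contribution the dominant choice for everyone.
At the Nash equilibrium everyone contributes 25. Group total payoff = 4.6 × 2.03 × 225 = 2101.05.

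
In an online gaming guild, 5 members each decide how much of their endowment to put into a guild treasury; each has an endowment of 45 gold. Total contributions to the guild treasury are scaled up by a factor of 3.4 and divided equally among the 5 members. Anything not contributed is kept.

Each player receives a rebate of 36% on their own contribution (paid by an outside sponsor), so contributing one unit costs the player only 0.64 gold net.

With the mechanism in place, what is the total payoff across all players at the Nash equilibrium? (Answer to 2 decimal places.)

846.00 gold

Under the mechanism each unit contributed yields (3.4/5) / 0.64 = 1.0625 back to its contributor per unit of net cost, which exceeds 1, making full contribution the dominant choice for everyone.
So the Nash equilibrium is full contribution by all 5; the group earns 5 × (45 × 0.36 + 3.4 × 45) = 846.00.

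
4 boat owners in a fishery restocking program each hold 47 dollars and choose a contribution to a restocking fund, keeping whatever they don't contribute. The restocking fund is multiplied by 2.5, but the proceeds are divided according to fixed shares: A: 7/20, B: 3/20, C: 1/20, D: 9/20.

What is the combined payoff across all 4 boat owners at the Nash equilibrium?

258.50 dollars

For player j, contributing a unit is worthwhile iff 2.5 × (j's share) ≥ 1, i.e. iff j's share is at least 0.4000.
The only share above 0.4000 is D's 9/20, contributing 47; the remaining 3 contribute 0. Total contributed: 47.
The restocking fund pays out 2.5 × 47 = 117.50 in total (split across the unequal shares, but the aggregate is all that matters for the group sum).
The 3 free-riders keep 47 each, adding 141. Group total = 141 + 117.50 = 258.50.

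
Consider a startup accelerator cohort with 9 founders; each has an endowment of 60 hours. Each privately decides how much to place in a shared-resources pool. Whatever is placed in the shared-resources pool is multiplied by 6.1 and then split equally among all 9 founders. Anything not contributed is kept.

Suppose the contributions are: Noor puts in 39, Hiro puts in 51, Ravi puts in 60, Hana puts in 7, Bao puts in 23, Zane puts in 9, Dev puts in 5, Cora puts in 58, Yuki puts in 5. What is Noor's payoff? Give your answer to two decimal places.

Total contributed: 39 + 51 + 60 + 7 + 23 + 9 + 5 + 58 + 5 = 257.
Each receives 6.1 × 257 / 9 = 174.19 from the shared-resources pool.
Noor keeps 60 − 39 = 21, so Noor's payoff is 21 + 174.19 = 195.19.

195.19 hours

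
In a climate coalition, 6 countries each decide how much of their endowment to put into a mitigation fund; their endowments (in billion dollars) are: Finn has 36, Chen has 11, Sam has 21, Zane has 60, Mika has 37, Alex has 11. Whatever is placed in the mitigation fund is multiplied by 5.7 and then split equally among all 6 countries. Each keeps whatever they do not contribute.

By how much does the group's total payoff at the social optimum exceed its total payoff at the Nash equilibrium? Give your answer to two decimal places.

The private return per contributed unit is 5.7/6 = 0.9500 < 1 for every player regardless of endowment, so the Nash equilibrium is zero contribution and the group total is Σ E_j = 36 + 11 + 21 + 60 + 37 + 11 = 176.
Each contributed unit returns 5.700 to the group, so the social optimum is full contribution by everyone: group total = 5.700 × 176 = 1003.20.
Efficiency loss = (5.700 − 1) × 176 = 827.20.

827.20 billion dollars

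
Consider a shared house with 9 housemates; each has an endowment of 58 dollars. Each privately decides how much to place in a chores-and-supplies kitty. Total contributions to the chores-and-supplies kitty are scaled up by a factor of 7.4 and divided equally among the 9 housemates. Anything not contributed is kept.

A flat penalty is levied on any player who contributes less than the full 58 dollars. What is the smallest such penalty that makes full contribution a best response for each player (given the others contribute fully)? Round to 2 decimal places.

Given the others contribute fully, the best deviation is to contribute 0 (any partial contribution still incurs the fine and gives up units whose private return 0.8222 is below 1).
Deviating from 58 to 0 saves 58 dollars but forfeits the deviator's share of the drop in the chores-and-supplies kitty: 7.4/9 × 58 = 47.69.
So the deviation gain is 58 − 47.69 = 10.31, and the fine must be at least 10.31 dollars to wipe it out.

10.31 dollars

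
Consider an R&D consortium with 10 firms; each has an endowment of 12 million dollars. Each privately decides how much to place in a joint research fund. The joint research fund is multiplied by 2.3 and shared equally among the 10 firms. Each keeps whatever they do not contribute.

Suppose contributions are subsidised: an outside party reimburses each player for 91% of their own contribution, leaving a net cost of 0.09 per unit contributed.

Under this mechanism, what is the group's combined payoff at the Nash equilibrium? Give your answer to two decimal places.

385.20 million dollars

The effective private return per unit is now (2.3/10) / 0.09 = 2.5556 > 1, so every player's dominant strategy flips to full contribution.
At the Nash equilibrium everyone contributes 12. Group total payoff = 10 × (12 × 0.91 + 2.3 × 12) = 385.20.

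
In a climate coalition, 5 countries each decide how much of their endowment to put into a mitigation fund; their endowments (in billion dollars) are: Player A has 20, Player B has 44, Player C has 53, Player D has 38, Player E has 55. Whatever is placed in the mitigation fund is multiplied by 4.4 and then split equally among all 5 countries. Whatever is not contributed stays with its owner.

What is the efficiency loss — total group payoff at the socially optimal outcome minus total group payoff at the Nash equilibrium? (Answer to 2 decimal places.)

The private return per contributed unit is 4.4/5 = 0.8800 < 1 for every player regardless of endowment, so the Nash equilibrium is zero contribution and the group total is Σ E_j = 20 + 44 + 53 + 38 + 55 = 210.
Each contributed unit returns 4.400 to the group, so the social optimum is full contribution by everyone: group total = 4.400 × 210 = 924.00.
Efficiency loss = (4.400 − 1) × 210 = 714.00.

714.00 billion dollars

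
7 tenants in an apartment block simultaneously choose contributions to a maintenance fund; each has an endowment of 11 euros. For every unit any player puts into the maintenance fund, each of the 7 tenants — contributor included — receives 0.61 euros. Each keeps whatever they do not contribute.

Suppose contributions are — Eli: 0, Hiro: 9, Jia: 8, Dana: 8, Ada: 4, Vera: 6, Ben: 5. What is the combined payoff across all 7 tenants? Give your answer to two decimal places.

Total contributed: 0 + 9 + 8 + 8 + 4 + 6 + 5 = 40; total kept: 7 × 11 − 40 = 37.
The maintenance fund pays out 0.61 × 7 × 40 = 170.80 in aggregate.
Group total = 37 + 170.80 = 207.80.

207.80 euros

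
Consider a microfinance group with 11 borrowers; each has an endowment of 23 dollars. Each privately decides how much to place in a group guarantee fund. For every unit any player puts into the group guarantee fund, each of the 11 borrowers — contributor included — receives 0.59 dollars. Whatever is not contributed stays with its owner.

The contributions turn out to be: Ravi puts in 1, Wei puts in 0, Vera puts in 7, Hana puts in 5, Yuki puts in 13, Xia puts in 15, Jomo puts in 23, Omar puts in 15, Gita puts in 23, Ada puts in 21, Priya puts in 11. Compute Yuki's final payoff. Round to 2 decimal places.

89.06 dollars

Total contributed: 1 + 0 + 7 + 5 + 13 + 15 + 23 + 15 + 23 + 21 + 11 = 134.
Each receives 0.59 × 134 = 79.06 from the group guarantee fund.
Yuki keeps 23 − 13 = 10, so Yuki's payoff is 10 + 79.06 = 89.06.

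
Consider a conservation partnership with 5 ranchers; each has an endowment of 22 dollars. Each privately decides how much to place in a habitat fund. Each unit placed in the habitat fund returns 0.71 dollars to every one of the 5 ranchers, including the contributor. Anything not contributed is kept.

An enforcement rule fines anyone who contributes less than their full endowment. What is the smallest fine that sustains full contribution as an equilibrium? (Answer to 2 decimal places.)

Given the others contribute fully, the best deviation is to contribute 0 (any partial contribution still incurs the fine and gives up units whose private return 0.71 is below 1).
Deviating from 22 to 0 saves 22 dollars but forfeits the deviator's share of the drop in the habitat fund: 0.71 × 22 = 15.62.
So the deviation gain is 22 − 15.62 = 6.38, and the fine must be at least 6.38 dollars to wipe it out.

6.38 dollars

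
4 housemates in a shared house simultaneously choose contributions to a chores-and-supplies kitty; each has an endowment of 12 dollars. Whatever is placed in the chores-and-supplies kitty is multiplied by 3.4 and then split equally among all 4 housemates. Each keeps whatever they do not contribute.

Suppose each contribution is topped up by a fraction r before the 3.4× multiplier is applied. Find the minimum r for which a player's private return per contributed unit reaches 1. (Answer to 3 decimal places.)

With matching at rate r, one contributed unit becomes (1 + r) in the chores-and-supplies kitty and returns 3.4 × (1 + r) / 4 to the contributor.
Setting this equal to 1: 1 + r = 4/3.4 = 1.1765.
So the minimum matching rate is r = 1.1765 − 1 = 0.176.

0.176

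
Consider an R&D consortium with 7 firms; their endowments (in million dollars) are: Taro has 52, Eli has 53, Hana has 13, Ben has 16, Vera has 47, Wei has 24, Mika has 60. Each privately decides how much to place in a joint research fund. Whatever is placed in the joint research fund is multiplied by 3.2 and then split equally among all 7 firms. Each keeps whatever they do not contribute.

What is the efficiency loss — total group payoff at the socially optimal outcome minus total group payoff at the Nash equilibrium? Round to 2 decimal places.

583.00 million dollars

The private return per contributed unit is 3.2/7 = 0.4571 < 1 for every player regardless of endowment, so the Nash equilibrium is zero contribution and the group total is Σ E_j = 52 + 53 + 13 + 16 + 47 + 24 + 60 = 265.
Each contributed unit returns 3.200 to the group, so the social optimum is full contribution by everyone: group total = 3.200 × 265 = 848.00.
Efficiency loss = (3.200 − 1) × 265 = 583.00.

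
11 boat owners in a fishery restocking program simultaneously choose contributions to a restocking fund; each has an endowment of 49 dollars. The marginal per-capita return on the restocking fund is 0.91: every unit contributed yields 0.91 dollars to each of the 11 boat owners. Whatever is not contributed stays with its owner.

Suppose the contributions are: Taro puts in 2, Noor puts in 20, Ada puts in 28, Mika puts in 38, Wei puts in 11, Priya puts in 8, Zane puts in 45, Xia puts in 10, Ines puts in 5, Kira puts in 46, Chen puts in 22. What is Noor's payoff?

Total contributed: 2 + 20 + 28 + 38 + 11 + 8 + 45 + 10 + 5 + 46 + 22 = 235.
Each receives 0.91 × 235 = 213.85 from the restocking fund.
Noor keeps 49 − 20 = 29, so Noor's payoff is 29 + 213.85 = 242.85.

242.85 dollars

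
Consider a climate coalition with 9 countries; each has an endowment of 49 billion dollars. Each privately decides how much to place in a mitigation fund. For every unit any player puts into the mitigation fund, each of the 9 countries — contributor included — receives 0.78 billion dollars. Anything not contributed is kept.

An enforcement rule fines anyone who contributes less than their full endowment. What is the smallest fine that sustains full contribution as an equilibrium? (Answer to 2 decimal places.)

Given the others contribute fully, the best deviation is to contribute 0 (any partial contribution still incurs the fine and gives up units whose private return 0.78 is below 1).
Deviating from 49 to 0 saves 49 billion dollars but forfeits the deviator's share of the drop in the mitigation fund: 0.78 × 49 = 38.22.
So the deviation gain is 49 − 38.22 = 10.78, and the fine must be at least 10.78 billion dollars to wipe it out.

10.78 billion dollars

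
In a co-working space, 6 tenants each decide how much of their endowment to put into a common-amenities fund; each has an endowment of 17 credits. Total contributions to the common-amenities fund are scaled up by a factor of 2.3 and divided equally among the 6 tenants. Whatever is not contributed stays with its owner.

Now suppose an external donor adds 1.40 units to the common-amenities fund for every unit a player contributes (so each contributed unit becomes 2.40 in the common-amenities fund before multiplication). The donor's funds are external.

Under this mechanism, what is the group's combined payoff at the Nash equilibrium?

102.00 credits

Even with the mechanism, each unit contributed returns only 2.3 × 2.40 / 6 = 0.9200 per unit of net cost, so contributing nothing is still dominant.
At the Nash equilibrium no one contributes; group total payoff = 6 × 17 = 102.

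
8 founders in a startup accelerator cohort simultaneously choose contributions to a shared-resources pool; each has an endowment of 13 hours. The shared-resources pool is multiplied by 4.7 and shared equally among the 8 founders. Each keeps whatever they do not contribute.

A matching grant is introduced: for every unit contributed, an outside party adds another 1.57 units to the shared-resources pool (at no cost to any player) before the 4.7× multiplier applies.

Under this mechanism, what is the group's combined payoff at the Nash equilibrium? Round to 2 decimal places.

1256.22 hours

Under the mechanism each unit contributed yields 4.7 × 2.57 / 8 = 1.5099 back to its contributor per unit of net cost, which exceeds 1, making full contribution the dominant choice for everyone.
So the Nash equilibrium is full contribution by all 8; the group earns 4.7 × 2.57 × 104 = 1256.22.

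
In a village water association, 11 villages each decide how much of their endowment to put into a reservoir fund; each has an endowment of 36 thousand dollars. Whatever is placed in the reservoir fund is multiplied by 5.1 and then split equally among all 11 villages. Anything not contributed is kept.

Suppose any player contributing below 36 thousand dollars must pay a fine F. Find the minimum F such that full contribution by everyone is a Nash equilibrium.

19.31 thousand dollars

Given the others contribute fully, the best deviation is to contribute 0 (any partial contribution still incurs the fine and gives up units whose private return 0.4636 is below 1).
Deviating from 36 to 0 saves 36 thousand dollars but forfeits the deviator's share of the drop in the reservoir fund: 5.1/11 × 36 = 16.69.
So the deviation gain is 36 − 16.69 = 19.31, and the fine must be at least 19.31 thousand dollars to wipe it out.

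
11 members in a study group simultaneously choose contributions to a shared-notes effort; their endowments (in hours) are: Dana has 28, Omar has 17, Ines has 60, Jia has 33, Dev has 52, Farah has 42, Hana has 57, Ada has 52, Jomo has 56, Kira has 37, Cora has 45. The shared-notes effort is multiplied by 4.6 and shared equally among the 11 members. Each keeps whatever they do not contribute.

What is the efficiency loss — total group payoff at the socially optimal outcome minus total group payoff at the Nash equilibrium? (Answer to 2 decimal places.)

The private return per contributed unit is 4.6/11 = 0.4182 < 1 for every player regardless of endowment, so the Nash equilibrium is zero contribution and the group total is Σ E_j = 28 + 17 + 60 + 33 + 52 + 42 + 57 + 52 + 56 + 37 + 45 = 479.
Each contributed unit returns 4.600 to the group, so the social optimum is full contribution by everyone: group total = 4.600 × 479 = 2203.40.
Efficiency loss = (4.600 − 1) × 479 = 1724.40.

1724.40 hours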